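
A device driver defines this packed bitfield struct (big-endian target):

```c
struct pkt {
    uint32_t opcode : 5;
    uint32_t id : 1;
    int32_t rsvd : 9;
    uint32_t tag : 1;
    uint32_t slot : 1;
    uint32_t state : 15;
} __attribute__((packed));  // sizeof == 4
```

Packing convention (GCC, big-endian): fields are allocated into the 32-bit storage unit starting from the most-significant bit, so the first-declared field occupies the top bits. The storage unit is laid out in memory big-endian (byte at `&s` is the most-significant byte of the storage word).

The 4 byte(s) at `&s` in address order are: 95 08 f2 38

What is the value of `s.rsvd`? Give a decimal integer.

[0]=0x95 [1]=0x08 [2]=0xf2 [3]=0x38 (big-endian) → word 0x9508f238
opcode:5 @ bit 27 → (0x9508f238>>27)&0x1f = 0x12
id:1 @ bit 26 → (0x9508f238>>26)&0x1 = 0x1
rsvd:9 @ bit 17 → (0x9508f238>>17)&0x1ff = 0x84  ←
tag:1 @ bit 16 → (0x9508f238>>16)&0x1 = 0x0
slot:1 @ bit 15 → (0x9508f238>>15)&0x1 = 0x1
state:15 @ bit 0 → (0x9508f238>>0)&0x7fff = 0x7238
rsvd signed 9b, MSB=0: value = 132

132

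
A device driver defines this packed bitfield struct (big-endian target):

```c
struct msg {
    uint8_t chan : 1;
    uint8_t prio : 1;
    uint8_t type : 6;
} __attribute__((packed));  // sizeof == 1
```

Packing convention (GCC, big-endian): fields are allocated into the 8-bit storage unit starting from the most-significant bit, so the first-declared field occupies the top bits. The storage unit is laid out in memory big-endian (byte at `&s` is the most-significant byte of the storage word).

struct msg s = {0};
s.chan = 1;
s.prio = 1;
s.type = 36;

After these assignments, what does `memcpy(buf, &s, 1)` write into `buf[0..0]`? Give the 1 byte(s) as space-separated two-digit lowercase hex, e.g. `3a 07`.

e4

[7+:1] chan=1 & 0x1 = 0x1; word=0x80
[6+:1] prio=1 & 0x1 = 0x1; word=0xc0
[0+:6] type=36 & 0x3f = 0x24; word=0xe4
word = 0xe4 → big-endian bytes:
  [0]=0xe4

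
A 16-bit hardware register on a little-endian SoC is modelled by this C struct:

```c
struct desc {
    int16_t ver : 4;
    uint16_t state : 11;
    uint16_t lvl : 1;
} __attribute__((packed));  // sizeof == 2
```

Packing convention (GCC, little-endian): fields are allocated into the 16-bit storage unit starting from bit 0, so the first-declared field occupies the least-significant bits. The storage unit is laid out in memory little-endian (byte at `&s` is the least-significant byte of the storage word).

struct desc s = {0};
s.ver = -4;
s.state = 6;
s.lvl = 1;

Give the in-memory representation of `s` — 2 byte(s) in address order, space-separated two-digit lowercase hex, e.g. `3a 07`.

6c 80

ver (4b) val=-4 bits=0xc at bit 0: 0x000c
state (11b) val=6 bits=0x6 at bit 4: 0x006c
lvl (1b) val=1 bits=0x1 at bit 15: 0x806c
word = 0x806c → little-endian bytes:
  [0]=0x6c  [1]=0x80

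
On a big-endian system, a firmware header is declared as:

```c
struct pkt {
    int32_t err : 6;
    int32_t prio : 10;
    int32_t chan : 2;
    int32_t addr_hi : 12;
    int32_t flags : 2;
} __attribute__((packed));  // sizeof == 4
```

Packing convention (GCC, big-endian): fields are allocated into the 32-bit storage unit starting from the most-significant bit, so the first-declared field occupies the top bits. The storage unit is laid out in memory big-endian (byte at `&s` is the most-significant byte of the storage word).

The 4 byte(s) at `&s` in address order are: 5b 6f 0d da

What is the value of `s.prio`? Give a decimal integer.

-145

[0]=0x5b [1]=0x6f [2]=0x0d [3]=0xda (big-endian) → word 0x5b6f0dda
err [26+:6] = (word>>26) & 0x3f = 22
prio [16+:10] = (word>>16) & 0x3ff = 879  ←
chan [14+:2] = (word>>14) & 0x3 = 0
addr_hi [2+:12] = (word>>2) & 0xfff = 886
flags [0+:2] = (word>>0) & 0x3 = 2
prio signed 10b, MSB=1: 879 - 1024 = -145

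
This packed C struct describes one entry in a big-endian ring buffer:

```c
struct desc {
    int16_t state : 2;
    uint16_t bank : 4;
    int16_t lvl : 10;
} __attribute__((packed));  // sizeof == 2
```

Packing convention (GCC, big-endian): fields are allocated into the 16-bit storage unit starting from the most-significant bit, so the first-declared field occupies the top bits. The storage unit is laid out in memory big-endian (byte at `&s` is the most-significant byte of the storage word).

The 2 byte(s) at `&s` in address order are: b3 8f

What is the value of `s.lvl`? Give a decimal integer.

-113

[0]=0xb3 [1]=0x8f (big-endian) → word 0xb38f
state [14+:2] = (word>>14) & 0x3 = 2
bank [10+:4] = (word>>10) & 0xf = 12
lvl [0+:10] = (word>>0) & 0x3ff = 911  ←
lvl signed 10b, MSB=1: 911 - 1024 = -113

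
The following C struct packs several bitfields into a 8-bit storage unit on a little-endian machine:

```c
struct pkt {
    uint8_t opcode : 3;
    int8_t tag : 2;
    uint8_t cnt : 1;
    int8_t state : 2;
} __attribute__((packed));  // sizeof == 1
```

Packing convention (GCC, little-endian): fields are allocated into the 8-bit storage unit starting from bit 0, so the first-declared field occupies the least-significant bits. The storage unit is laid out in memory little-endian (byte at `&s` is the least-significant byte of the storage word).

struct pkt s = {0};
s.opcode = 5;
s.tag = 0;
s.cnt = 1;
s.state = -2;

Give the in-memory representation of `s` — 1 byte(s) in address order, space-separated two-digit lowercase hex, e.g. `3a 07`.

opcode:3 = 5 → 0x5 << 0 → word 0x05
tag:2 = 0 → 0x0 << 3 → word 0x05
cnt:1 = 1 → 0x1 << 5 → word 0x25
state:2 = -2 → 0x2 << 6 → word 0xa5
word = 0xa5 → little-endian bytes:
  [0]=0xa5

a5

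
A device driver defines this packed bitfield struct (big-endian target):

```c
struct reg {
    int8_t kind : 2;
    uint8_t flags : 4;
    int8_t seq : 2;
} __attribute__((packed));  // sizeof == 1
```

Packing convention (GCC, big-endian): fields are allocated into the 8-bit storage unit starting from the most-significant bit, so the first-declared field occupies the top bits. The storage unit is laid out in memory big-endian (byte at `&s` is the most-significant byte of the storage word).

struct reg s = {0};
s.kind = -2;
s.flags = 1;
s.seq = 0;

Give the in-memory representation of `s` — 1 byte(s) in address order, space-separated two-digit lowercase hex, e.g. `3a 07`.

kind (2b) val=-2 bits=0x2 at bit 6: 0x80
flags (4b) val=1 bits=0x1 at bit 2: 0x84
seq (2b) val=0 bits=0x0 at bit 0: 0x84
word = 0x84 → big-endian bytes:
  [0]=0x84

84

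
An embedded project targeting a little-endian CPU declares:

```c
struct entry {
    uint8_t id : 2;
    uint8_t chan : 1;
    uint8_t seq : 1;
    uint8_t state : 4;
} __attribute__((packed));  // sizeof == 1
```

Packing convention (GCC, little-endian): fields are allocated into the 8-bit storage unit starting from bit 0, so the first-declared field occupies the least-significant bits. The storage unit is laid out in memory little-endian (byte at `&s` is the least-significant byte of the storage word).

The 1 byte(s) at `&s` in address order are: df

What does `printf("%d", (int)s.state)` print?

[0]=0xdf (little-endian) → word 0xdf
id [0+:2] = (word>>0) & 0x3 = 3
chan [2+:1] = (word>>2) & 0x1 = 1
seq [3+:1] = (word>>3) & 0x1 = 1
state [4+:4] = (word>>4) & 0xf = 13  ←

13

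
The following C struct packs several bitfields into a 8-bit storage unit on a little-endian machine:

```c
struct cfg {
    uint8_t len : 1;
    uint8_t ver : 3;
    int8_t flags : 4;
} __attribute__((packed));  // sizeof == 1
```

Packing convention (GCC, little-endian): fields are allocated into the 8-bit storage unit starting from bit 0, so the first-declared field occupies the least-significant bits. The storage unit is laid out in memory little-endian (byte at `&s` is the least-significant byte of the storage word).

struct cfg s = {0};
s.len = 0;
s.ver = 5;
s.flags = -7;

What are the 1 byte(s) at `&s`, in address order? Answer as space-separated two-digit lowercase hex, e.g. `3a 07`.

len (1b) val=0 bits=0x0 at bit 0: 0x00
ver (3b) val=5 bits=0x5 at bit 1: 0x0a
flags (4b) val=-7 bits=0x9 at bit 4: 0x9a
word = 0x9a → little-endian bytes:
  [0]=0x9a

9a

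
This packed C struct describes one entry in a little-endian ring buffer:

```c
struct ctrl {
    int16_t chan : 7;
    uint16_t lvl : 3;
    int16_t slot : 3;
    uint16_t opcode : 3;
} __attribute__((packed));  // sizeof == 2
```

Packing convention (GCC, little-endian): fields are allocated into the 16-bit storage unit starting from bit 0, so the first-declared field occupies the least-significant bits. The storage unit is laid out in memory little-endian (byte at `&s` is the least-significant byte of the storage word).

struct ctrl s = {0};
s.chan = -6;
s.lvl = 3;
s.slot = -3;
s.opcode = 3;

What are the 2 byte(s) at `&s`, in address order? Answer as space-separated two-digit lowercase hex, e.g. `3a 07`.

fa 75

chan (7b) val=-6 bits=0x7a at bit 0: 0x007a
lvl (3b) val=3 bits=0x3 at bit 7: 0x01fa
slot (3b) val=-3 bits=0x5 at bit 10: 0x15fa
opcode (3b) val=3 bits=0x3 at bit 13: 0x75fa
word = 0x75fa → little-endian bytes:
  [0]=0xfa  [1]=0x75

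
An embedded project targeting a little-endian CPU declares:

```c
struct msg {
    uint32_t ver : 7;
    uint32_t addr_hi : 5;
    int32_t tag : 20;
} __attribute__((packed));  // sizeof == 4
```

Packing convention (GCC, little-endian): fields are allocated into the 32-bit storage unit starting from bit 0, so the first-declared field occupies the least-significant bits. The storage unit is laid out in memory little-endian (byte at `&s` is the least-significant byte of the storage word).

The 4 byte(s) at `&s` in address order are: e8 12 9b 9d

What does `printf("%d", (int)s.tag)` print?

[0]=0xe8 [1]=0x12 [2]=0x9b [3]=0x9d (little-endian) → word 0x9d9b12e8
ver:7 @ bit 0 → (0x9d9b12e8>>0)&0x7f = 0x68
addr_hi:5 @ bit 7 → (0x9d9b12e8>>7)&0x1f = 0x5
tag:20 @ bit 12 → (0x9d9b12e8>>12)&0xfffff = 0x9d9b1  ←
tag signed 20b, MSB=1: 645553 - 1048576 = -403023

-403023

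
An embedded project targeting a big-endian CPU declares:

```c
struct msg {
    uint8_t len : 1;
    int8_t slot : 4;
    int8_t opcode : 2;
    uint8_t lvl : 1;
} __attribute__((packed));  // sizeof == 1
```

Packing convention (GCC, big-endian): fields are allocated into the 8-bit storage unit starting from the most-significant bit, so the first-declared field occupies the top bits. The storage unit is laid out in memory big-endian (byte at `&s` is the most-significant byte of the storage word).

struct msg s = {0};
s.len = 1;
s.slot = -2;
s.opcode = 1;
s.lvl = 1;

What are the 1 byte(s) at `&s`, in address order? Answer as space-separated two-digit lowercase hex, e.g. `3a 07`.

f3

len (1b) val=1 bits=0x1 at bit 7: 0x80
slot (4b) val=-2 bits=0xe at bit 3: 0xf0
opcode (2b) val=1 bits=0x1 at bit 1: 0xf2
lvl (1b) val=1 bits=0x1 at bit 0: 0xf3
word = 0xf3 → big-endian bytes:
  [0]=0xf3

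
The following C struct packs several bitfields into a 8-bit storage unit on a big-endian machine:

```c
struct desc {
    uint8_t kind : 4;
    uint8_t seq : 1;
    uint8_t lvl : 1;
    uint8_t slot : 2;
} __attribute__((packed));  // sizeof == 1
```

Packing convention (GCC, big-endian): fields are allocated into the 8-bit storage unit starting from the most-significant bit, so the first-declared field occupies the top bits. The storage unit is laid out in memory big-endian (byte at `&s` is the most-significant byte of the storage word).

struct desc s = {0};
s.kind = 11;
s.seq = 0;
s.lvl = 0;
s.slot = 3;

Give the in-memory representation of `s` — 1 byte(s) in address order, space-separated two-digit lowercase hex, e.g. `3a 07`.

kind:4 = 11 → 0xb << 4 → word 0xb0
seq:1 = 0 → 0x0 << 3 → word 0xb0
lvl:1 = 0 → 0x0 << 2 → word 0xb0
slot:2 = 3 → 0x3 << 0 → word 0xb3
word = 0xb3 → big-endian bytes:
  [0]=0xb3

b3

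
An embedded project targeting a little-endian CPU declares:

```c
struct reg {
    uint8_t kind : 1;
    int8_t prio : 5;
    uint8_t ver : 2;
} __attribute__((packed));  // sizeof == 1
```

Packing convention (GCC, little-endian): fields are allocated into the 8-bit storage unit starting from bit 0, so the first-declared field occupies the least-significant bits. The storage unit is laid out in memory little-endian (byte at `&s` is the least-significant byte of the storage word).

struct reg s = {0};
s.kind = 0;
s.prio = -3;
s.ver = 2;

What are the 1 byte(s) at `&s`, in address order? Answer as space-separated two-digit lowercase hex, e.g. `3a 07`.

ba

kind:1 = 0 → 0x0 << 0 → word 0x00
prio:5 = -3 → 0x1d << 1 → word 0x3a
ver:2 = 2 → 0x2 << 6 → word 0xba
word = 0xba → little-endian bytes:
  [0]=0xba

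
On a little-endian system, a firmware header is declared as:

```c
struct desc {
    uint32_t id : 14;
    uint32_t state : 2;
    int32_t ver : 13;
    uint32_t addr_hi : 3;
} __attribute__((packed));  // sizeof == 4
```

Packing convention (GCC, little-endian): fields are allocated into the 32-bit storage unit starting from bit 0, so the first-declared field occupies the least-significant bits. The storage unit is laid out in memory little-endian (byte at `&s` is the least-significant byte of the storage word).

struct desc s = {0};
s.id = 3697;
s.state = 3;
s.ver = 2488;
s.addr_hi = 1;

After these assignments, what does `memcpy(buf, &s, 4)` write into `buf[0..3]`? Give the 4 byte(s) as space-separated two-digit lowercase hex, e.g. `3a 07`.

71 ce b8 29

id:14 = 3697 → 0xe71 << 0 → word 0x00000e71
state:2 = 3 → 0x3 << 14 → word 0x0000ce71
ver:13 = 2488 → 0x9b8 << 16 → word 0x09b8ce71
addr_hi:3 = 1 → 0x1 << 29 → word 0x29b8ce71
word = 0x29b8ce71 → little-endian bytes:
  [0]=0x71  [1]=0xce  [2]=0xb8  [3]=0x29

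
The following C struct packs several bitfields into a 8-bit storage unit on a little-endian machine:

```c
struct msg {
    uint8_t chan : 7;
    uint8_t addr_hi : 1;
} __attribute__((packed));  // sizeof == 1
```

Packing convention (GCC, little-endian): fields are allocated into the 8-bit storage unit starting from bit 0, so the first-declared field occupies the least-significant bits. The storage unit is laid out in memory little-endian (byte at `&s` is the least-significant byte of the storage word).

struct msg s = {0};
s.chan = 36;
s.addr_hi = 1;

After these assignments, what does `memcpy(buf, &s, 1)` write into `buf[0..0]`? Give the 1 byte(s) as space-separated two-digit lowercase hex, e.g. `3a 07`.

chan (7b) val=36 bits=0x24 at bit 0: 0x24
addr_hi (1b) val=1 bits=0x1 at bit 7: 0xa4
word = 0xa4 → little-endian bytes:
  [0]=0xa4

a4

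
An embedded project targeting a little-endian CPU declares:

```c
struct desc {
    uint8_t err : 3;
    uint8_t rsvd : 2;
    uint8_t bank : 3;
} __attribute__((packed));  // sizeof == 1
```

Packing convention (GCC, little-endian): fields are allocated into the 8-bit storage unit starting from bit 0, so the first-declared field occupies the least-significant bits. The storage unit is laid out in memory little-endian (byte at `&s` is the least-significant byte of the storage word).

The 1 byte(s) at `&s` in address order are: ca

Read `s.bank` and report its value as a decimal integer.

[0]=0xca (little-endian) → word 0xca
err [0+:3] = (word>>0) & 0x7 = 2
rsvd [3+:2] = (word>>3) & 0x3 = 1
bank [5+:3] = (word>>5) & 0x7 = 6  ←

6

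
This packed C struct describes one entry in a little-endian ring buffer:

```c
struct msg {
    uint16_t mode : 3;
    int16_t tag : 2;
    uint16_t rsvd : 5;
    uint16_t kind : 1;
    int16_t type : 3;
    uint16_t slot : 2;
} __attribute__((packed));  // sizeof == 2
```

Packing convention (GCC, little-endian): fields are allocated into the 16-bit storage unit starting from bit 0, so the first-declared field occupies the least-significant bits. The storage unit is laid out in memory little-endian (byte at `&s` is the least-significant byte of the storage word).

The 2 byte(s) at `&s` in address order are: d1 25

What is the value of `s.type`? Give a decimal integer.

[0]=0xd1 [1]=0x25 (little-endian) → word 0x25d1
mode [0+:3] = (word>>0) & 0x7 = 1
tag [3+:2] = (word>>3) & 0x3 = 2
rsvd [5+:5] = (word>>5) & 0x1f = 14
kind [10+:1] = (word>>10) & 0x1 = 1
type [11+:3] = (word>>11) & 0x7 = 4  ←
slot [14+:2] = (word>>14) & 0x3 = 0
type signed 3b, MSB=1: 4 - 8 = -4

-4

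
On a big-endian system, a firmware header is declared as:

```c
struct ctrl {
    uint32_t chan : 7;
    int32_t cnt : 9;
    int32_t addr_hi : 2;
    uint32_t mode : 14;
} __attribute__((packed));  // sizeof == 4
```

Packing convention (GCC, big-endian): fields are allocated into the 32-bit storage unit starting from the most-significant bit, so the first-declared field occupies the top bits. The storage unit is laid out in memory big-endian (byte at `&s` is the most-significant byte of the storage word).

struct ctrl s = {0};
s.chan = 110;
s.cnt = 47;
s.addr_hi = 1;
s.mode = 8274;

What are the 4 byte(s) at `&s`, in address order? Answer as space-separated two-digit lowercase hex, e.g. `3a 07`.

dc 2f 60 52

[25+:7] chan=110 & 0x7f = 0x6e; word=0xdc000000
[16+:9] cnt=47 & 0x1ff = 0x2f; word=0xdc2f0000
[14+:2] addr_hi=1 & 0x3 = 0x1; word=0xdc2f4000
[0+:14] mode=8274 & 0x3fff = 0x2052; word=0xdc2f6052
word = 0xdc2f6052 → big-endian bytes:
  [0]=0xdc  [1]=0x2f  [2]=0x60  [3]=0x52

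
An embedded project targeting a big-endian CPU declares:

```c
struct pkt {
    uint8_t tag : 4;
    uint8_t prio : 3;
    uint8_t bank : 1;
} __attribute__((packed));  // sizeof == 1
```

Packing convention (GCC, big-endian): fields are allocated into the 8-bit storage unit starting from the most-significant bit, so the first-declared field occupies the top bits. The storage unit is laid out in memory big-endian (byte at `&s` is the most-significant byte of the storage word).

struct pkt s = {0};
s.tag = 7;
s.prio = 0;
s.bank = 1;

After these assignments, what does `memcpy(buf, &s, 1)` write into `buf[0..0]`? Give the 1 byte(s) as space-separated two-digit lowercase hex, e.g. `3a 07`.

[4+:4] tag=7 & 0xf = 0x7; word=0x70
[1+:3] prio=0 & 0x7 = 0x0; word=0x70
[0+:1] bank=1 & 0x1 = 0x1; word=0x71
word = 0x71 → big-endian bytes:
  [0]=0x71

71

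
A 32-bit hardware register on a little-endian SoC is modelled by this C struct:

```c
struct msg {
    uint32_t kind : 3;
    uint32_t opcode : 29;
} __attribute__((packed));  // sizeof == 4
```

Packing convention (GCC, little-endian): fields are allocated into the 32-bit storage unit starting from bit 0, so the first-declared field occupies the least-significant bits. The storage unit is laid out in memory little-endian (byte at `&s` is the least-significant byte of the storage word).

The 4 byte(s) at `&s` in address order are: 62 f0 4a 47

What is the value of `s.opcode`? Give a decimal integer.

[0]=0x62 [1]=0xf0 [2]=0x4a [3]=0x47 (little-endian) → word 0x474af062
kind [0+:3] = (word>>0) & 0x7 = 2
opcode [3+:29] = (word>>3) & 0x1fffffff = 149511692  ←

149511692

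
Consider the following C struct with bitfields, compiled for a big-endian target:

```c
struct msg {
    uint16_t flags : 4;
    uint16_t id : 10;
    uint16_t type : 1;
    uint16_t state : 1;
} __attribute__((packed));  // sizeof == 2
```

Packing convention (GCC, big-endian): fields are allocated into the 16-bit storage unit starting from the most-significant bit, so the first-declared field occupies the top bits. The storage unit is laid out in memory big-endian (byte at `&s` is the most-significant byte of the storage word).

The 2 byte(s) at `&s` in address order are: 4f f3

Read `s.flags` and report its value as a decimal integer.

[0]=0x4f [1]=0xf3 (big-endian) → word 0x4ff3
flags:4 @ bit 12 → (0x4ff3>>12)&0xf = 0x4  ←
id:10 @ bit 2 → (0x4ff3>>2)&0x3ff = 0x3fc
type:1 @ bit 1 → (0x4ff3>>1)&0x1 = 0x1
state:1 @ bit 0 → (0x4ff3>>0)&0x1 = 0x1

4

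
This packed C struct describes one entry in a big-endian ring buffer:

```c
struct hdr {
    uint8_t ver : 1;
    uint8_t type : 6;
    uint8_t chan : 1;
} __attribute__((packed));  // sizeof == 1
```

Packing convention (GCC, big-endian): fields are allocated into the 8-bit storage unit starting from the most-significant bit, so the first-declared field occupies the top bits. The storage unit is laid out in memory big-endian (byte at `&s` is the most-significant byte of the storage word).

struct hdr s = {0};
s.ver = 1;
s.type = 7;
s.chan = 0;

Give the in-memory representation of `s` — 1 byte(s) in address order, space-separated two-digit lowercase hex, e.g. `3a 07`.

8e

[7+:1] ver=1 & 0x1 = 0x1; word=0x80
[1+:6] type=7 & 0x3f = 0x7; word=0x8e
[0+:1] chan=0 & 0x1 = 0x0; word=0x8e
word = 0x8e → big-endian bytes:
  [0]=0x8e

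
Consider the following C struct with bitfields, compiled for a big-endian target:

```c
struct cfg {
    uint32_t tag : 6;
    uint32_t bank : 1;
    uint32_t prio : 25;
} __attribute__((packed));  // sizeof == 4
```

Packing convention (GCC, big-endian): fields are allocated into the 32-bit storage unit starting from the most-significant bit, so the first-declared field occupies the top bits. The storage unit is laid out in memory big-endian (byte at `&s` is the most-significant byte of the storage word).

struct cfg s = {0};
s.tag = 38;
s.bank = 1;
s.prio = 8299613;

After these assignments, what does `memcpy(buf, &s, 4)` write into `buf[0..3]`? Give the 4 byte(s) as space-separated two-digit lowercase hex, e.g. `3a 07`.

tag (6b) val=38 bits=0x26 at bit 26: 0x98000000
bank (1b) val=1 bits=0x1 at bit 25: 0x9a000000
prio (25b) val=8299613 bits=0x7ea45d at bit 0: 0x9a7ea45d
word = 0x9a7ea45d → big-endian bytes:
  [0]=0x9a  [1]=0x7e  [2]=0xa4  [3]=0x5d

9a 7e a4 5d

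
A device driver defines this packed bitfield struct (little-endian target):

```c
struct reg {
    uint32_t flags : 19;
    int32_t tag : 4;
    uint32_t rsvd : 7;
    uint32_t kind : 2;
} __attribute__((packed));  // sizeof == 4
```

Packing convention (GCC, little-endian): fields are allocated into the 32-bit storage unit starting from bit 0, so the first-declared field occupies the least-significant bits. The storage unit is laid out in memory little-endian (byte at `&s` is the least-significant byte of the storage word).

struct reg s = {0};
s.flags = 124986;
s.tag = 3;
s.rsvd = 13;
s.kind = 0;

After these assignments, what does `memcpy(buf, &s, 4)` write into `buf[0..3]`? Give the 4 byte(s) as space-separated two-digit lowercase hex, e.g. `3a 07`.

3a e8 99 06

flags:19 = 124986 → 0x1e83a << 0 → word 0x0001e83a
tag:4 = 3 → 0x3 << 19 → word 0x0019e83a
rsvd:7 = 13 → 0xd << 23 → word 0x0699e83a
kind:2 = 0 → 0x0 << 30 → word 0x0699e83a
word = 0x0699e83a → little-endian bytes:
  [0]=0x3a  [1]=0xe8  [2]=0x99  [3]=0x06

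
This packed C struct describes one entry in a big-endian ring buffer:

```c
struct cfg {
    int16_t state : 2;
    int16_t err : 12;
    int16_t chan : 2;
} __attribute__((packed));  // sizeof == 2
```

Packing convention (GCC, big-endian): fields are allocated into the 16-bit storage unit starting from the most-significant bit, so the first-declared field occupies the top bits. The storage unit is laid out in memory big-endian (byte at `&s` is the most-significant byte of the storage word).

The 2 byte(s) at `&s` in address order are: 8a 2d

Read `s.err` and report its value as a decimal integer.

651

[0]=0x8a [1]=0x2d (big-endian) → word 0x8a2d
state [14+:2] = (word>>14) & 0x3 = 2
err [2+:12] = (word>>2) & 0xfff = 651  ←
chan [0+:2] = (word>>0) & 0x3 = 1
err signed 12b, MSB=0: value = 651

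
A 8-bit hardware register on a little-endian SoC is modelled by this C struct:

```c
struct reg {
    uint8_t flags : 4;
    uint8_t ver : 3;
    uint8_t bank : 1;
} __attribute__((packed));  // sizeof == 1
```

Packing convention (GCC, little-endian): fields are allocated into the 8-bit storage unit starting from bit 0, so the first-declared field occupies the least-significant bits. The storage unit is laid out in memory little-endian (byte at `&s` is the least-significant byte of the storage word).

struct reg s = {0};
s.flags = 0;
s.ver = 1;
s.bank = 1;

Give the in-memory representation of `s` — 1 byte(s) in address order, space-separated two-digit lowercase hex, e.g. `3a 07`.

flags (4b) val=0 bits=0x0 at bit 0: 0x00
ver (3b) val=1 bits=0x1 at bit 4: 0x10
bank (1b) val=1 bits=0x1 at bit 7: 0x90
word = 0x90 → little-endian bytes:
  [0]=0x90

90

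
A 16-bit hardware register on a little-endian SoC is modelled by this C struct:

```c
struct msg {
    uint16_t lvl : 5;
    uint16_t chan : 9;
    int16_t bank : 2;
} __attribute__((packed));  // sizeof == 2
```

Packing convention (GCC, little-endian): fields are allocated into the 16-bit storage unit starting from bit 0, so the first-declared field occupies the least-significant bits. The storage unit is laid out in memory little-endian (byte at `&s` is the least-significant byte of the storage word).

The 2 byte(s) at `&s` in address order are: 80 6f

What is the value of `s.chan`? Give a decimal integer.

[0]=0x80 [1]=0x6f (little-endian) → word 0x6f80
lvl [0+:5] = (word>>0) & 0x1f = 0
chan [5+:9] = (word>>5) & 0x1ff = 380  ←
bank [14+:2] = (word>>14) & 0x3 = 1

380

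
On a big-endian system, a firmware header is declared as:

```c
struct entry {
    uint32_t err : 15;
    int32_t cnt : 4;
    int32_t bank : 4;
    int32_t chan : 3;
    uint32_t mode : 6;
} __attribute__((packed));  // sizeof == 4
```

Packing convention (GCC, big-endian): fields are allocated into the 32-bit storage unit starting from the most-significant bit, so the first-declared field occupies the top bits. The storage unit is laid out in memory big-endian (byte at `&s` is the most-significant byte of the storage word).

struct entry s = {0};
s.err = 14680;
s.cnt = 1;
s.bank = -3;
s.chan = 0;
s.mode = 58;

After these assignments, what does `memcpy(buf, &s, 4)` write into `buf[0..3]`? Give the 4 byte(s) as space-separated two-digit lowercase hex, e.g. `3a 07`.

[17+:15] err=14680 & 0x7fff = 0x3958; word=0x72b00000
[13+:4] cnt=1 & 0xf = 0x1; word=0x72b02000
[9+:4] bank=-3 & 0xf = 0xd; word=0x72b03a00
[6+:3] chan=0 & 0x7 = 0x0; word=0x72b03a00
[0+:6] mode=58 & 0x3f = 0x3a; word=0x72b03a3a
word = 0x72b03a3a → big-endian bytes:
  [0]=0x72  [1]=0xb0  [2]=0x3a  [3]=0x3a

72 b0 3a 3a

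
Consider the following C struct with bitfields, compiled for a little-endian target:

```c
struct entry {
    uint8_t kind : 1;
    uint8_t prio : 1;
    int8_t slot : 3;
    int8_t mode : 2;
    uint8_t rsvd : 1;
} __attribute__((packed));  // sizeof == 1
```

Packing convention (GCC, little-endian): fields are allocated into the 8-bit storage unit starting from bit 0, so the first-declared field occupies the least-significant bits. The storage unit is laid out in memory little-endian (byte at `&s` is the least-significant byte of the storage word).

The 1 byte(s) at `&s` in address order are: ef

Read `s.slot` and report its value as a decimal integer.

[0]=0xef (little-endian) → word 0xef
kind:1 @ bit 0 → (0xef>>0)&0x1 = 0x1
prio:1 @ bit 1 → (0xef>>1)&0x1 = 0x1
slot:3 @ bit 2 → (0xef>>2)&0x7 = 0x3  ←
mode:2 @ bit 5 → (0xef>>5)&0x3 = 0x3
rsvd:1 @ bit 7 → (0xef>>7)&0x1 = 0x1
slot signed 3b, MSB=0: value = 3

3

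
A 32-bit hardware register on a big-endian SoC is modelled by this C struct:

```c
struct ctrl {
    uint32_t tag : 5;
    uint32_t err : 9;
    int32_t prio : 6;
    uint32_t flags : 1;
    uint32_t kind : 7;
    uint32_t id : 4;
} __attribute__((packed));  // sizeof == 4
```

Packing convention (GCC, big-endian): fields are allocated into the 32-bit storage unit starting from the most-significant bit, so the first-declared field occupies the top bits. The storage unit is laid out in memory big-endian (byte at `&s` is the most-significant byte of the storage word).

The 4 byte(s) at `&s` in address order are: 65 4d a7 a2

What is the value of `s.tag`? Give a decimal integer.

12

[0]=0x65 [1]=0x4d [2]=0xa7 [3]=0xa2 (big-endian) → word 0x654da7a2
tag:5 @ bit 27 → (0x654da7a2>>27)&0x1f = 0xc  ←
err:9 @ bit 18 → (0x654da7a2>>18)&0x1ff = 0x153
prio:6 @ bit 12 → (0x654da7a2>>12)&0x3f = 0x1a
flags:1 @ bit 11 → (0x654da7a2>>11)&0x1 = 0x0
kind:7 @ bit 4 → (0x654da7a2>>4)&0x7f = 0x7a
id:4 @ bit 0 → (0x654da7a2>>0)&0xf = 0x2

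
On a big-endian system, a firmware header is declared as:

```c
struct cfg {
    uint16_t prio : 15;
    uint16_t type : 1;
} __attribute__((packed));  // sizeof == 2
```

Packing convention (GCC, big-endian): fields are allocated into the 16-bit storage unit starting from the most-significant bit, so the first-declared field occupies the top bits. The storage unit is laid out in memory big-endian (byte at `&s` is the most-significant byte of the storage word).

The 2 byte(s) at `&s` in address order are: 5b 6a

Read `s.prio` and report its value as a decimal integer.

[0]=0x5b [1]=0x6a (big-endian) → word 0x5b6a
prio:15 @ bit 1 → (0x5b6a>>1)&0x7fff = 0x2db5  ←
type:1 @ bit 0 → (0x5b6a>>0)&0x1 = 0x0

11701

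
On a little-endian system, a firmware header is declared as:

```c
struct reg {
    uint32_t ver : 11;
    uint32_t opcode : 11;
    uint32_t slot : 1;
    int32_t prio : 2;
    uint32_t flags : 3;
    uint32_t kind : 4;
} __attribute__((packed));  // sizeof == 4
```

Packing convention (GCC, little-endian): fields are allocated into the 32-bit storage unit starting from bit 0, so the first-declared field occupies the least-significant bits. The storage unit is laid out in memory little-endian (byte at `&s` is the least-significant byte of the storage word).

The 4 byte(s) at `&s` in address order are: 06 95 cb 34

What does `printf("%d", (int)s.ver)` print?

[0]=0x06 [1]=0x95 [2]=0xcb [3]=0x34 (little-endian) → word 0x34cb9506
ver [0+:11] = (word>>0) & 0x7ff = 1286  ←
opcode [11+:11] = (word>>11) & 0x7ff = 370
slot [22+:1] = (word>>22) & 0x1 = 1
prio [23+:2] = (word>>23) & 0x3 = 1
flags [25+:3] = (word>>25) & 0x7 = 2
kind [28+:4] = (word>>28) & 0xf = 3

1286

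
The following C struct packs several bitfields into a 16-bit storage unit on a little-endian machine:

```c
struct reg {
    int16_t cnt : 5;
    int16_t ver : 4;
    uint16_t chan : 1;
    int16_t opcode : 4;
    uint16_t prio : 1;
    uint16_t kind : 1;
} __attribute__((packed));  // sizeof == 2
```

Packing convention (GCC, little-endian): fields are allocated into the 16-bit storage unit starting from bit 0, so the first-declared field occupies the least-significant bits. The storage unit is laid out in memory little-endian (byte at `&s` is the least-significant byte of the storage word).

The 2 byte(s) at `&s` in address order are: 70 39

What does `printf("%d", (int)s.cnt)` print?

[0]=0x70 [1]=0x39 (little-endian) → word 0x3970
cnt:5 @ bit 0 → (0x3970>>0)&0x1f = 0x10  ←
ver:4 @ bit 5 → (0x3970>>5)&0xf = 0xb
chan:1 @ bit 9 → (0x3970>>9)&0x1 = 0x0
opcode:4 @ bit 10 → (0x3970>>10)&0xf = 0xe
prio:1 @ bit 14 → (0x3970>>14)&0x1 = 0x0
kind:1 @ bit 15 → (0x3970>>15)&0x1 = 0x0
cnt signed 5b, MSB=1: 16 - 32 = -16

-16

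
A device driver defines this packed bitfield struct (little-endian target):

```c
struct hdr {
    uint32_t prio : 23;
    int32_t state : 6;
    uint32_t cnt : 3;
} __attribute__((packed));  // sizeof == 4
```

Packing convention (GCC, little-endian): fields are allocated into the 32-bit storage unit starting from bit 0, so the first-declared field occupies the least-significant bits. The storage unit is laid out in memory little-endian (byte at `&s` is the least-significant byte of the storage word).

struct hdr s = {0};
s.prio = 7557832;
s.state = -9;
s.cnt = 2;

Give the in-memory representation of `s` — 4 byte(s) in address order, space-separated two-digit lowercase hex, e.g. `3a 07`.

prio (23b) val=7557832 bits=0x7352c8 at bit 0: 0x007352c8
state (6b) val=-9 bits=0x37 at bit 23: 0x1bf352c8
cnt (3b) val=2 bits=0x2 at bit 29: 0x5bf352c8
word = 0x5bf352c8 → little-endian bytes:
  [0]=0xc8  [1]=0x52  [2]=0xf3  [3]=0x5b

c8 52 f3 5b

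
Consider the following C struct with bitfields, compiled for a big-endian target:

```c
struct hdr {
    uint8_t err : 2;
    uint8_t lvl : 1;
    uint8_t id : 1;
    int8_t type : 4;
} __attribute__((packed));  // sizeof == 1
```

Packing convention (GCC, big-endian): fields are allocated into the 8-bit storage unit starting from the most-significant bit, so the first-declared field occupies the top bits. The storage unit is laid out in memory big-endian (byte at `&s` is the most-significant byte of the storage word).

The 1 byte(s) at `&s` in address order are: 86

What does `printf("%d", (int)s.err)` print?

2

[0]=0x86 (big-endian) → word 0x86
err:2 @ bit 6 → (0x86>>6)&0x3 = 0x2  ←
lvl:1 @ bit 5 → (0x86>>5)&0x1 = 0x0
id:1 @ bit 4 → (0x86>>4)&0x1 = 0x0
type:4 @ bit 0 → (0x86>>0)&0xf = 0x6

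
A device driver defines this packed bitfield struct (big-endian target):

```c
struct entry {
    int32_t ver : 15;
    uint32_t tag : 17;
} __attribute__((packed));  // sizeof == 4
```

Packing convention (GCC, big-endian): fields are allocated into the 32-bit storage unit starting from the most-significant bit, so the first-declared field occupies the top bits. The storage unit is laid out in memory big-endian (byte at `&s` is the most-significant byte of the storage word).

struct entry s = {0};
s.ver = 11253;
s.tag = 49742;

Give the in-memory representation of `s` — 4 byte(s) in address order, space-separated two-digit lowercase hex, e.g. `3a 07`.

[17+:15] ver=11253 & 0x7fff = 0x2bf5; word=0x57ea0000
[0+:17] tag=49742 & 0x1ffff = 0xc24e; word=0x57eac24e
word = 0x57eac24e → big-endian bytes:
  [0]=0x57  [1]=0xea  [2]=0xc2  [3]=0x4e

57 ea c2 4e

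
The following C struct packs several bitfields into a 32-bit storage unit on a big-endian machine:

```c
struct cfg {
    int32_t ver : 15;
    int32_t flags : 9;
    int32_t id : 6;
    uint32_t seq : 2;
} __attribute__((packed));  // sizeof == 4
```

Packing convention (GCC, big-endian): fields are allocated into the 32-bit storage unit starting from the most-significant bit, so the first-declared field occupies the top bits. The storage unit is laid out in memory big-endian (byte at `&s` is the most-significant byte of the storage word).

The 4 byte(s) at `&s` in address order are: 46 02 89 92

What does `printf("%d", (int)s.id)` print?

-28

[0]=0x46 [1]=0x02 [2]=0x89 [3]=0x92 (big-endian) → word 0x46028992
ver:15 @ bit 17 → (0x46028992>>17)&0x7fff = 0x2301
flags:9 @ bit 8 → (0x46028992>>8)&0x1ff = 0x89
id:6 @ bit 2 → (0x46028992>>2)&0x3f = 0x24  ←
seq:2 @ bit 0 → (0x46028992>>0)&0x3 = 0x2
id signed 6b, MSB=1: 36 - 64 = -28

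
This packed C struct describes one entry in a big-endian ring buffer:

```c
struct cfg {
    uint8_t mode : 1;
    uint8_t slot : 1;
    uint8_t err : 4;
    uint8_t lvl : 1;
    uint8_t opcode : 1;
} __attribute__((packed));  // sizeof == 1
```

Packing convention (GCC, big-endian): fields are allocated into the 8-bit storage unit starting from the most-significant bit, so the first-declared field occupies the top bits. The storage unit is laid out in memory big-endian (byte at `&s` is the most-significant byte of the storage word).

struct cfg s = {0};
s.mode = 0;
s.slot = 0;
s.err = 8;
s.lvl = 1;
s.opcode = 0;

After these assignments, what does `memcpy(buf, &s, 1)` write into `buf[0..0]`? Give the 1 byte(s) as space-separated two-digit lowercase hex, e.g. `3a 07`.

[7+:1] mode=0 & 0x1 = 0x0; word=0x00
[6+:1] slot=0 & 0x1 = 0x0; word=0x00
[2+:4] err=8 & 0xf = 0x8; word=0x20
[1+:1] lvl=1 & 0x1 = 0x1; word=0x22
[0+:1] opcode=0 & 0x1 = 0x0; word=0x22
word = 0x22 → big-endian bytes:
  [0]=0x22

22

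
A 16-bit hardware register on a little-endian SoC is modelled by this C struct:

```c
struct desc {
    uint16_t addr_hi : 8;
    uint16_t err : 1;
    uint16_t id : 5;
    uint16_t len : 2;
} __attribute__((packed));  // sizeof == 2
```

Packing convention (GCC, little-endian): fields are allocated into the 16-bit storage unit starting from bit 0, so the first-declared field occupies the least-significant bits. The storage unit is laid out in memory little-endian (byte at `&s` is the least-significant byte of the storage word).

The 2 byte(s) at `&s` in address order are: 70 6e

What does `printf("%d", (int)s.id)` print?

[0]=0x70 [1]=0x6e (little-endian) → word 0x6e70
addr_hi:8 @ bit 0 → (0x6e70>>0)&0xff = 0x70
err:1 @ bit 8 → (0x6e70>>8)&0x1 = 0x0
id:5 @ bit 9 → (0x6e70>>9)&0x1f = 0x17  ←
len:2 @ bit 14 → (0x6e70>>14)&0x3 = 0x1

23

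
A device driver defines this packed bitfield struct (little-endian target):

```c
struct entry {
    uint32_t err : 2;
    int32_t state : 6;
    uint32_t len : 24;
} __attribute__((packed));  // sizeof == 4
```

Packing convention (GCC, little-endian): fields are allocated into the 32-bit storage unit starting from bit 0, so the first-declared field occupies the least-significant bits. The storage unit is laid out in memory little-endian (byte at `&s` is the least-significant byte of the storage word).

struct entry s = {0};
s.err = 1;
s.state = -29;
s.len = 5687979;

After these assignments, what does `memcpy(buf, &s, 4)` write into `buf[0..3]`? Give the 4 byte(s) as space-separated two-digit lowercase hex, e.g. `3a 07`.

err (2b) val=1 bits=0x1 at bit 0: 0x00000001
state (6b) val=-29 bits=0x23 at bit 2: 0x0000008d
len (24b) val=5687979 bits=0x56caab at bit 8: 0x56caab8d
word = 0x56caab8d → little-endian bytes:
  [0]=0x8d  [1]=0xab  [2]=0xca  [3]=0x56

8d ab ca 56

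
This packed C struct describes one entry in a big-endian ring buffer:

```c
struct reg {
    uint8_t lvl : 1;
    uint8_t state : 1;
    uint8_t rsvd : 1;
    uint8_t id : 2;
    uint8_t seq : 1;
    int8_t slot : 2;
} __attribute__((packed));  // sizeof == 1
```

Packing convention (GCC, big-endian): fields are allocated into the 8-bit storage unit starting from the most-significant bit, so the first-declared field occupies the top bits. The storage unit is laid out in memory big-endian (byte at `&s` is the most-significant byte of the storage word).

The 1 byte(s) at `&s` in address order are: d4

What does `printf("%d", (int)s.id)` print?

2

[0]=0xd4 (big-endian) → word 0xd4
lvl:1 @ bit 7 → (0xd4>>7)&0x1 = 0x1
state:1 @ bit 6 → (0xd4>>6)&0x1 = 0x1
rsvd:1 @ bit 5 → (0xd4>>5)&0x1 = 0x0
id:2 @ bit 3 → (0xd4>>3)&0x3 = 0x2  ←
seq:1 @ bit 2 → (0xd4>>2)&0x1 = 0x1
slot:2 @ bit 0 → (0xd4>>0)&0x3 = 0x0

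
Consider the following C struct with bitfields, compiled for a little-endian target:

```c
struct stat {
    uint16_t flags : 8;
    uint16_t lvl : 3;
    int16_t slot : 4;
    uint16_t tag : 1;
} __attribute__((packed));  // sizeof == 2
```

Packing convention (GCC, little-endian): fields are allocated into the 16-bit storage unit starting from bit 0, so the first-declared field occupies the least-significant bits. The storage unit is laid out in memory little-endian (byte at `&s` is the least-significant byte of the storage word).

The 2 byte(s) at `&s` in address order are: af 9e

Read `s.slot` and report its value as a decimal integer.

[0]=0xaf [1]=0x9e (little-endian) → word 0x9eaf
flags:8 @ bit 0 → (0x9eaf>>0)&0xff = 0xaf
lvl:3 @ bit 8 → (0x9eaf>>8)&0x7 = 0x6
slot:4 @ bit 11 → (0x9eaf>>11)&0xf = 0x3  ←
tag:1 @ bit 15 → (0x9eaf>>15)&0x1 = 0x1
slot signed 4b, MSB=0: value = 3

3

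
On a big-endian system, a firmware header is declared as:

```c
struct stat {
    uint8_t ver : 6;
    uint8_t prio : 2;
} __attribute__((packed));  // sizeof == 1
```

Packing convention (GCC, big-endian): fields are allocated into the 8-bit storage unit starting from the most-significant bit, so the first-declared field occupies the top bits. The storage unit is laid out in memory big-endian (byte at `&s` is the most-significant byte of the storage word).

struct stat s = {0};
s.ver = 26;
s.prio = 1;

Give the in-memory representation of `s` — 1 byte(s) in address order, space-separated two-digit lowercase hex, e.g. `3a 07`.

ver:6 = 26 → 0x1a << 2 → word 0x68
prio:2 = 1 → 0x1 << 0 → word 0x69
word = 0x69 → big-endian bytes:
  [0]=0x69

69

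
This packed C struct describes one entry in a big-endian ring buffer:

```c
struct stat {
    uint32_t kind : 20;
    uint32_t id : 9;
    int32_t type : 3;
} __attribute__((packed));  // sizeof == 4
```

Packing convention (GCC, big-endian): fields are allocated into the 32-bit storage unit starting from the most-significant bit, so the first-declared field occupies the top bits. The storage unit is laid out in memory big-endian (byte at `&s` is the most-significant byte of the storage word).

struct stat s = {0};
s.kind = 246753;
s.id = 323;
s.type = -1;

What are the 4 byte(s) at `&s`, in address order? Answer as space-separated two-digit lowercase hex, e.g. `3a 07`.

3c 3e 1a 1f

kind:20 = 246753 → 0x3c3e1 << 12 → word 0x3c3e1000
id:9 = 323 → 0x143 << 3 → word 0x3c3e1a18
type:3 = -1 → 0x7 << 0 → word 0x3c3e1a1f
word = 0x3c3e1a1f → big-endian bytes:
  [0]=0x3c  [1]=0x3e  [2]=0x1a  [3]=0x1f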